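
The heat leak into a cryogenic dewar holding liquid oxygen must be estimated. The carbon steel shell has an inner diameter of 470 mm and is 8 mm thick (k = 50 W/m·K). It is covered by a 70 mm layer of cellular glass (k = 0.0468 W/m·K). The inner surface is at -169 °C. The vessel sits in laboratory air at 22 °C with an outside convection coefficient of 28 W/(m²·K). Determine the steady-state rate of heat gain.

Radial (spherical) resistances in series:
R_carbon steel shell = (1/0.235 − 1/0.243)/(4π×50) = 2.23×10^-4 K/W
R_cellular glass = (1/0.243 − 1/0.313)/(4π×0.0468) = 1.565 K/W
R_outer film = 1/(h·4πr_o²) = 1/(28×4π×0.313²) = 0.02901 K/W
R_total = 1.594 K/W
Q = ΔT/R_total = 191/1.594

Q ≈ 120 W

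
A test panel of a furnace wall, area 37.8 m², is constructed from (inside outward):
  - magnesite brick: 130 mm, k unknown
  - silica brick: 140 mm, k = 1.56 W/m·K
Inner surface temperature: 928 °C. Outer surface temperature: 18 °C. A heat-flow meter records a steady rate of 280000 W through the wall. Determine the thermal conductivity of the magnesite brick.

Using the resistance-network approach (series):
R_silica brick = L/(kA) = 0.14/(1.56×37.8) = 0.002374 K/W
Sum of known resistances R_other = 0.002374 K/W
Total R = ΔT/Q = 910/280000 = 0.00325 K/W
R_magnesite brick = R_total − R_other = 8.758×10^-4 K/W
k = L/(R·A) = 0.13/(8.758×10^-4×37.8)

k ≈ 3.93 W/(m·K)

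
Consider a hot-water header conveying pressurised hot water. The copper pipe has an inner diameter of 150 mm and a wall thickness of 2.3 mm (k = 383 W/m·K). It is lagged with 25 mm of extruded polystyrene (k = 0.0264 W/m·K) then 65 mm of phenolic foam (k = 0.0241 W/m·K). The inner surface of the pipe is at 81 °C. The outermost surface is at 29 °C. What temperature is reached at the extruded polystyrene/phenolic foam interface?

T ≈ 63.2 °C

For a radial system each layer contributes R = ln(r_out/r_in)/(2πkL); films add R = 1/(hA).
R_copper pipe wall = ln(77.3/75)/(2π×383×1) = 1.255×10^-5 K/W
R_extruded polystyrene = ln(102.3/77.3)/(2π×0.0264×1) = 1.689 K/W
R_phenolic foam = ln(167.3/102.3)/(2π×0.0241×1) = 3.248 K/W
R_total = 4.938 K/W
Q = ΔT/R_total = 52/4.938
Q = 10.5 W/m
T_interface = T_inner − Q·ΣR(inner→interface) = 81 − 10.5×1.689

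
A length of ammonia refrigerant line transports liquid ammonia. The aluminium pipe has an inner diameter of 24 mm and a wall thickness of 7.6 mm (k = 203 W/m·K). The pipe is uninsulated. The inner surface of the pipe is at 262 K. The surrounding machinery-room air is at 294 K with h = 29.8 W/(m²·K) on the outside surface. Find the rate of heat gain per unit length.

For a radial system each layer contributes R = ln(r_out/r_in)/(2πkL); films add R = 1/(hA).
R_aluminium pipe wall = ln(19.6/12)/(2π×203×1) = 3.847×10^-4 K/W
R_outer film = 1/(h_o·2πr_oL) = 1/(29.8×2π×0.0196×1) = 0.2725 K/W
R_total = 0.2729 K/W
Q = ΔT/R_total = 32/0.2729

q′ ≈ 117 W/m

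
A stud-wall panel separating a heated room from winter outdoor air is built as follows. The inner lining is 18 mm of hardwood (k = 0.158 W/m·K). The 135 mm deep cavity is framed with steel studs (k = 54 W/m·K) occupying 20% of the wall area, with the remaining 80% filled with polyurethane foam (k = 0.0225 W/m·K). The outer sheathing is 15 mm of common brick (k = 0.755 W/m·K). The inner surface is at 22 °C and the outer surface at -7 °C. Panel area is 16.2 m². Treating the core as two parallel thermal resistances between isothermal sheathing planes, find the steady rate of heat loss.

Q ≈ 3210 W

Sheathing layers in series; stud and cavity paths in parallel between them.
R_inner = 0.018/(0.158×16.2) = 0.007032 K/W
R_stud  = 0.135/(54×0.2×16.2) = 7.716×10^-4 K/W
R_cav   = 0.135/(0.0225×0.8×16.2) = 0.463 K/W
1/R_core = 1/R_stud + 1/R_cav → R_core = 7.703×10^-4 K/W
R_outer = 0.015/(0.755×16.2) = 0.001226 K/W
R_total = 0.009029 K/W
Q = ΔT/R_total = 29/0.009029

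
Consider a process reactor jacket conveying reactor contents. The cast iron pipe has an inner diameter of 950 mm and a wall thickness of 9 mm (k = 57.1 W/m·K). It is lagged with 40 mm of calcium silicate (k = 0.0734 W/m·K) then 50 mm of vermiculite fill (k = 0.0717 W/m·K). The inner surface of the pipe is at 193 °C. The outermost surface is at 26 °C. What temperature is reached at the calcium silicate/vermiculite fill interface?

For a radial system each layer contributes R = ln(r_out/r_in)/(2πkL); films add R = 1/(hA).
R_cast iron pipe wall = ln(484/475)/(2π×57.1×1) = 5.232×10^-5 K/W
R_calcium silicate = ln(524/484)/(2π×0.0734×1) = 0.1722 K/W
R_vermiculite fill = ln(574/524)/(2π×0.0717×1) = 0.2023 K/W
R_total = 0.3745 K/W
Q = ΔT/R_total = 167/0.3745
Q = 446 W/m
T_interface = T_inner − Q·ΣR(inner→interface) = 193 − 446×0.1722

T ≈ 116 °C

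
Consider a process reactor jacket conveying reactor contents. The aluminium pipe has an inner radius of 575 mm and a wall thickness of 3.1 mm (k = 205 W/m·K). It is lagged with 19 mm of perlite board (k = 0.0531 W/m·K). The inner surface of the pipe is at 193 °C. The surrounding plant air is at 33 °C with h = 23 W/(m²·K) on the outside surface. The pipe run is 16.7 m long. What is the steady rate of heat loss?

Treating each annulus and film as a series resistance:
R_aluminium pipe wall = ln(578.1/575)/(2π×205×16.7) = 2.5×10^-7 K/W
R_perlite board = ln(597.1/578.1)/(2π×0.0531×16.7) = 0.005804 K/W
R_outer film = 1/(h_o·2πr_oL) = 1/(23×2π×0.5971×16.7) = 6.94×10^-4 K/W
R_total = 0.006498 K/W
Q = ΔT/R_total = 160/0.006498

Q ≈ 24600 W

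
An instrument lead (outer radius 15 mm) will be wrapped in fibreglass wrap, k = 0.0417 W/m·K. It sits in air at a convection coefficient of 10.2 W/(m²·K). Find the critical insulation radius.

For a cylinder r_cr = k/h = 0.0417/10.2
r_cr = 4.09 mm; since the bare radius (15 mm) is above r_cr, any added insulation will reduce heat loss.

r_cr ≈ 4.09 mm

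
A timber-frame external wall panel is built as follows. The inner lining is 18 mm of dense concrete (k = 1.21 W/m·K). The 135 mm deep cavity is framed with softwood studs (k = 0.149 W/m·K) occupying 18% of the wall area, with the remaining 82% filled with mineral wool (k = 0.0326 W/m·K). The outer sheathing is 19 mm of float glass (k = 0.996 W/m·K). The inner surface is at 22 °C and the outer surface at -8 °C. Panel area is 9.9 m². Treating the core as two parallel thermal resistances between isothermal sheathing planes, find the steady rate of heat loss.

Q ≈ 116 W

Sheathing layers in series; stud and cavity paths in parallel between them.
R_inner = 0.018/(1.21×9.9) = 0.001503 K/W
R_stud  = 0.135/(0.149×0.18×9.9) = 0.5084 K/W
R_cav   = 0.135/(0.0326×0.82×9.9) = 0.5101 K/W
1/R_core = 1/R_stud + 1/R_cav → R_core = 0.2546 K/W
R_outer = 0.019/(0.996×9.9) = 0.001927 K/W
R_total = 0.2581 K/W
Q = ΔT/R_total = 30/0.2581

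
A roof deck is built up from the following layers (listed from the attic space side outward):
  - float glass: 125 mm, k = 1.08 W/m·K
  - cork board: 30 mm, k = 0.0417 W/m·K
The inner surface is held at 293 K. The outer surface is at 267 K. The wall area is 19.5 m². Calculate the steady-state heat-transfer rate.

Using the resistance-network approach (series):
R_float glass = L/(kA) = 0.125/(1.08×19.5) = 0.005935 K/W
R_cork board = L/(kA) = 0.03/(0.0417×19.5) = 0.03689 K/W
R_total = 0.04283 K/W
Q = ΔT / R_total = 26 / 0.04283

Q ≈ 607 W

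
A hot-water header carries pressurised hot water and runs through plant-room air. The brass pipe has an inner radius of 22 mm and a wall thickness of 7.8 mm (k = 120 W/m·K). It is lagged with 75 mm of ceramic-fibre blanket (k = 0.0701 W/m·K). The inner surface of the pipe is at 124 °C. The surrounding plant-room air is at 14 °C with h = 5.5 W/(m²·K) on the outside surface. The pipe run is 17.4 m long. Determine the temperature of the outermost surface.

Radial resistances (cylindrical: R_cond = ln(r_o/r_i)/(2πkL), R_conv = 1/(h·2πrL)):
R_brass pipe wall = ln(29.8/22)/(2π×120×17.4) = 2.313×10^-5 K/W
R_ceramic-fibre blanket = ln(104.8/29.8)/(2π×0.0701×17.4) = 0.1641 K/W
R_outer film = 1/(h_o·2πr_oL) = 1/(5.5×2π×0.1048×17.4) = 0.01587 K/W
R_total = 0.18 K/W
Q = ΔT/R_total = 110/0.18
Q = 611 W
T_interface = T_inner − Q·ΣR(inner→interface) = 124 − 611×0.1641

T ≈ 23.7 °C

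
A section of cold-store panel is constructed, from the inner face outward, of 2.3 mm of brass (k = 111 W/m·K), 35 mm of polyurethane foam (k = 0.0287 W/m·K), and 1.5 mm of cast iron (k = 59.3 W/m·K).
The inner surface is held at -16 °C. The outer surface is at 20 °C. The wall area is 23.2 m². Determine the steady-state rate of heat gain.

Thermal resistances in series:
R_brass = L/(kA) = 0.0023/(111×23.2) = 8.931×10^-7 K/W
R_polyurethane foam = L/(kA) = 0.035/(0.0287×23.2) = 0.05257 K/W
R_cast iron = L/(kA) = 0.0015/(59.3×23.2) = 1.09×10^-6 K/W
R_total = 0.05257 K/W
Q = ΔT / R_total = 36 / 0.05257

Q ≈ 685 W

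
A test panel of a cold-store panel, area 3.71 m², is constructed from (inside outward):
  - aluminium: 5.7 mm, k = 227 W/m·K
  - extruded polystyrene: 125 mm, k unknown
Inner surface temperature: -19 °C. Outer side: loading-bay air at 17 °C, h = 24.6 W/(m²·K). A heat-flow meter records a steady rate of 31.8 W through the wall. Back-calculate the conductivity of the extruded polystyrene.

k ≈ 0.0301 W/(m·K)

Series thermal resistances:
R_aluminium = L/(kA) = 0.0057/(227×3.71) = 6.768×10^-6 K/W
R_outer film = 1/(h_o·A) = 1/(24.6×3.71) = 0.01096 K/W
Sum of known resistances R_other = 0.01096 K/W
Total R = ΔT/Q = 36/31.8 = 1.132 K/W
R_extruded polystyrene = R_total − R_other = 1.121 K/W
k = L/(R·A) = 0.125/(1.121×3.71)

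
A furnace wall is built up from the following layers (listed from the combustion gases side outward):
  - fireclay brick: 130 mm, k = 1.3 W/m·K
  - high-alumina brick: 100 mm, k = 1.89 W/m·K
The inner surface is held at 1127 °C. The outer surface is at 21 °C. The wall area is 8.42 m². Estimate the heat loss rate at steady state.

Q ≈ 60900 W

Model the wall as resistances in series:
R_fireclay brick = L/(kA) = 0.13/(1.3×8.42) = 0.01188 K/W
R_high-alumina brick = L/(kA) = 0.1/(1.89×8.42) = 0.006284 K/W
R_total = 0.01816 K/W
Q = ΔT / R_total = 1106 / 0.01816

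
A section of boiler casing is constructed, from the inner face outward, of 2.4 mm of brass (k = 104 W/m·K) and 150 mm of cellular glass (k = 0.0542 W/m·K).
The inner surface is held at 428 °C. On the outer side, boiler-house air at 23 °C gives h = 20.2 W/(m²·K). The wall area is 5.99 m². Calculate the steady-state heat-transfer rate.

Series thermal resistances:
R_brass = L/(kA) = 0.0024/(104×5.99) = 3.853×10^-6 K/W
R_cellular glass = L/(kA) = 0.15/(0.0542×5.99) = 0.462 K/W
R_outer film = 1/(h_o·A) = 1/(20.2×5.99) = 0.008265 K/W
R_total = 0.4703 K/W
Q = ΔT / R_total = 405 / 0.4703

Q ≈ 861 W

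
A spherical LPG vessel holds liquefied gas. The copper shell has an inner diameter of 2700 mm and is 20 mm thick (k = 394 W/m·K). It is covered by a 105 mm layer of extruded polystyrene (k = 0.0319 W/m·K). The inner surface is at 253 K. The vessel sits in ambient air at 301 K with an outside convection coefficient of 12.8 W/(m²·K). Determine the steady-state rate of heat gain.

Radial (spherical) resistances in series:
R_copper shell = (1/1.35 − 1/1.37)/(4π×394) = 2.184×10^-6 K/W
R_extruded polystyrene = (1/1.37 − 1/1.475)/(4π×0.0319) = 0.1296 K/W
R_outer film = 1/(h·4πr_o²) = 1/(12.8×4π×1.475²) = 0.002858 K/W
R_total = 0.1325 K/W
Q = ΔT/R_total = 48/0.1325

Q ≈ 362 W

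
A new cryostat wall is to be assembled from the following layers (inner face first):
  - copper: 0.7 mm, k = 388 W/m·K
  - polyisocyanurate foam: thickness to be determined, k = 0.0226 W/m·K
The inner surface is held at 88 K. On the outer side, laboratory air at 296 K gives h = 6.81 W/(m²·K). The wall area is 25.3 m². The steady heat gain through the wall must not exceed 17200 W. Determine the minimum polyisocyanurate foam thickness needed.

Model the wall as resistances in series:
R_copper = L/(kA) = 0.0007/(388×25.3) = 7.131×10^-8 K/W
R_outer film = 1/(h_o·A) = 1/(6.81×25.3) = 0.005804 K/W
Sum of the known resistances R_other = 0.005804 K/W
Required total resistance R_tot = ΔT/Q_allow = 208/17200 = 0.01209 K/W
R_polyisocyanurate foam = R_tot − R_other = 0.006289 K/W
L = R·k·A = 0.006289×0.0226×25.3

L ≈ 3.6 mm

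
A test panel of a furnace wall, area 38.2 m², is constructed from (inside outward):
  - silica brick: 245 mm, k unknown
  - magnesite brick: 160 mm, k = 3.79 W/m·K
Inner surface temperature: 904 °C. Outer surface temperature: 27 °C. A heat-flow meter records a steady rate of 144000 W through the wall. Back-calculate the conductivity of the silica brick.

k ≈ 1.29 W/(m·K)

Using the resistance-network approach (series):
R_magnesite brick = L/(kA) = 0.16/(3.79×38.2) = 0.001105 K/W
Sum of known resistances R_other = 0.001105 K/W
Total R = ΔT/Q = 877/144000 = 0.00609 K/W
R_silica brick = R_total − R_other = 0.004985 K/W
k = L/(R·A) = 0.245/(0.004985×38.2)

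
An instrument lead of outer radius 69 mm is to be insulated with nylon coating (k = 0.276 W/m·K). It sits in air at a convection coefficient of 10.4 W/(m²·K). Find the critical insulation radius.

For a cylinder r_cr = k/h = 0.276/10.4
r_cr = 26.5 mm; since the bare radius (69 mm) is above r_cr, any added insulation will reduce heat loss.

r_cr ≈ 26.5 mm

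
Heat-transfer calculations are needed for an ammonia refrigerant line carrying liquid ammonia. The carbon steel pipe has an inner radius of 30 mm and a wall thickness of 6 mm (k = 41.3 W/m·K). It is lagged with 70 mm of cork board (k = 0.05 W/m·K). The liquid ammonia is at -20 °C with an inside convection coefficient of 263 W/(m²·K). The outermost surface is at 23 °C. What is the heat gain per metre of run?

q′ ≈ 12.4 W/m

Per-layer cylindrical resistances, series-summed:
R_inner film = 1/(h_i·2πr₁L) = 1/(263×2π×0.03×1) = 0.02017 K/W
R_carbon steel pipe wall = ln(36/30)/(2π×41.3×1) = 7.026×10^-4 K/W
R_cork board = ln(106/36)/(2π×0.05×1) = 3.437 K/W
R_total = 3.458 K/W
Q = ΔT/R_total = 43/3.458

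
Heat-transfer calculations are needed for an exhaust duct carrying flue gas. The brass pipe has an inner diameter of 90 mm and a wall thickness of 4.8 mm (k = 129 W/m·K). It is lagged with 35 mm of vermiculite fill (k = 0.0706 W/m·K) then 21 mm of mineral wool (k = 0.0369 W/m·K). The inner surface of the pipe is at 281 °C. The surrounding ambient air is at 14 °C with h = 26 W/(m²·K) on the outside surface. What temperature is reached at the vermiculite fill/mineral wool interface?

Radial resistances (cylindrical: R_cond = ln(r_o/r_i)/(2πkL), R_conv = 1/(h·2πrL)):
R_brass pipe wall = ln(49.8/45)/(2π×129×1) = 1.25×10^-4 K/W
R_vermiculite fill = ln(84.8/49.8)/(2π×0.0706×1) = 1.2 K/W
R_mineral wool = ln(105.8/84.8)/(2π×0.0369×1) = 0.9543 K/W
R_outer film = 1/(h_o·2πr_oL) = 1/(26×2π×0.1058×1) = 0.05786 K/W
R_total = 2.212 K/W
Q = ΔT/R_total = 267/2.212
Q = 121 W/m
T_interface = T_inner − Q·ΣR(inner→interface) = 281 − 121×1.2

T ≈ 136 °C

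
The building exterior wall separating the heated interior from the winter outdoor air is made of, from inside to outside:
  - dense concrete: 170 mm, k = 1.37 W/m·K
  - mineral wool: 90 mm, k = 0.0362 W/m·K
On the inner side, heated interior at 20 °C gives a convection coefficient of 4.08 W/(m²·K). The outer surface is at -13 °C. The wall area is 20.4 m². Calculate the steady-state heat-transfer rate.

Thermal resistances in series:
R_inner film = 1/(h_i·A) = 1/(4.08×20.4) = 0.01201 K/W
R_dense concrete = L/(kA) = 0.17/(1.37×20.4) = 0.006083 K/W
R_mineral wool = L/(kA) = 0.09/(0.0362×20.4) = 0.1219 K/W
R_total = 0.14 K/W
Q = ΔT / R_total = 33 / 0.14

Q ≈ 236 W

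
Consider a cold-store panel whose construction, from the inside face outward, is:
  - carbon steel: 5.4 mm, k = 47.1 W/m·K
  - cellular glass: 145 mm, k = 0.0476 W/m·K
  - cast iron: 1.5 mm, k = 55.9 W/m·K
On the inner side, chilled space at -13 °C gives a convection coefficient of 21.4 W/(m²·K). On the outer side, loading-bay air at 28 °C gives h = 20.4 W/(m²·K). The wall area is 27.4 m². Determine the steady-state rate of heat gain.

Q ≈ 358 W

Using the resistance-network approach (series):
R_inner film = 1/(h_i·A) = 1/(21.4×27.4) = 0.001705 K/W
R_carbon steel = L/(kA) = 0.0054/(47.1×27.4) = 4.184×10^-6 K/W
R_cellular glass = L/(kA) = 0.145/(0.0476×27.4) = 0.1112 K/W
R_cast iron = L/(kA) = 0.0015/(55.9×27.4) = 9.793×10^-7 K/W
R_outer film = 1/(h_o·A) = 1/(20.4×27.4) = 0.001789 K/W
R_total = 0.1147 K/W
Q = ΔT / R_total = 41 / 0.1147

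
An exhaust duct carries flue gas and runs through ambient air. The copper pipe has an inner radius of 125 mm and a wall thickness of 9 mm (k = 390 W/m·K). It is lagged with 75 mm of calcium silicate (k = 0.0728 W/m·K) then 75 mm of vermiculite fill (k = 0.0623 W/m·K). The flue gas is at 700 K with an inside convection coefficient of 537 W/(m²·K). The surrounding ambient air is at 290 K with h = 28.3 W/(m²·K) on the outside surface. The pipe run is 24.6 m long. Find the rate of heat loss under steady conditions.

Q ≈ 5670 W

Cylindrical conduction, so R = ln(r₂/r₁)/(2πkL) per layer, in series:
R_inner film = 1/(h_i·2πr₁L) = 1/(537×2π×0.125×24.6) = 9.638×10^-5 K/W
R_copper pipe wall = ln(134/125)/(2π×390×24.6) = 1.153×10^-6 K/W
R_calcium silicate = ln(209/134)/(2π×0.0728×24.6) = 0.0395 K/W
R_vermiculite fill = ln(284/209)/(2π×0.0623×24.6) = 0.03184 K/W
R_outer film = 1/(h_o·2πr_oL) = 1/(28.3×2π×0.284×24.6) = 8.05×10^-4 K/W
R_total = 0.07225 K/W
Q = ΔT/R_total = 410/0.07225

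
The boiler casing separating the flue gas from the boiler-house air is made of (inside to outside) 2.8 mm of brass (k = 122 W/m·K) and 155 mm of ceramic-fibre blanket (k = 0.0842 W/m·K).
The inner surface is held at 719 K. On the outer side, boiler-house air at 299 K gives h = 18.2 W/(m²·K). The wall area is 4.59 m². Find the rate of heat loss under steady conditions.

Model the wall as resistances in series:
R_brass = L/(kA) = 0.0028/(122×4.59) = 5×10^-6 K/W
R_ceramic-fibre blanket = L/(kA) = 0.155/(0.0842×4.59) = 0.4011 K/W
R_outer film = 1/(h_o·A) = 1/(18.2×4.59) = 0.01197 K/W
R_total = 0.413 K/W
Q = ΔT / R_total = 420 / 0.413

Q ≈ 1020 W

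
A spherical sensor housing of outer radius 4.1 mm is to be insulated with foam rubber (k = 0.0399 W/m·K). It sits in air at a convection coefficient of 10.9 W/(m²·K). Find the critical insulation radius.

r_cr ≈ 7.32 mm

For a sphere r_cr = 2k/h = 2×0.0399/10.9
r_cr = 7.32 mm; since the bare radius (4.1 mm) is below r_cr, adding a thin layer of insulation will *increase* heat loss.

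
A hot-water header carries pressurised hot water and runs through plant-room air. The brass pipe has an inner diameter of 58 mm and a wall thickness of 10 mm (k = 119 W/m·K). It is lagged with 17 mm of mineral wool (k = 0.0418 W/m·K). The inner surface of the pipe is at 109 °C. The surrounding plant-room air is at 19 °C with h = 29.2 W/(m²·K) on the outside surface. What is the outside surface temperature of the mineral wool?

For a radial system each layer contributes R = ln(r_out/r_in)/(2πkL); films add R = 1/(hA).
R_brass pipe wall = ln(39/29)/(2π×119×1) = 3.962×10^-4 K/W
R_mineral wool = ln(56/39)/(2π×0.0418×1) = 1.378 K/W
R_outer film = 1/(h_o·2πr_oL) = 1/(29.2×2π×0.056×1) = 0.09733 K/W
R_total = 1.475 K/W
Q = ΔT/R_total = 90/1.475
Q = 61 W/m
T_interface = T_inner − Q·ΣR(inner→interface) = 109 − 61×1.378

T ≈ 24.9 °C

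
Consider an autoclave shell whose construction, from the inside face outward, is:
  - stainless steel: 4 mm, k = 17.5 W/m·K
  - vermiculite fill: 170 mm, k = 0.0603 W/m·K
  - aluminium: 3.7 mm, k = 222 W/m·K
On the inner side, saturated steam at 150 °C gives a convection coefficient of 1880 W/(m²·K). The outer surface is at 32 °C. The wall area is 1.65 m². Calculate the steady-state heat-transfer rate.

Treating each layer as a thermal resistance in series:
R_inner film = 1/(h_i·A) = 1/(1880×1.65) = 3.224×10^-4 K/W
R_stainless steel = L/(kA) = 0.004/(17.5×1.65) = 1.385×10^-4 K/W
R_vermiculite fill = L/(kA) = 0.17/(0.0603×1.65) = 1.709 K/W
R_aluminium = L/(kA) = 0.0037/(222×1.65) = 1.01×10^-5 K/W
R_total = 1.709 K/W
Q = ΔT / R_total = 118 / 1.709

Q ≈ 69 W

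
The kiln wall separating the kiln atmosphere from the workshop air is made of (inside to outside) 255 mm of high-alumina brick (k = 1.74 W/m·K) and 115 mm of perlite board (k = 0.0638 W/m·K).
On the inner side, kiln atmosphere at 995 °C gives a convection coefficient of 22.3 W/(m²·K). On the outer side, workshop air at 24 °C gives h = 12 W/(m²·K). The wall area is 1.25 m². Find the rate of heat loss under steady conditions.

Q ≈ 584 W

Using the resistance-network approach (series):
R_inner film = 1/(h_i·A) = 1/(22.3×1.25) = 0.03587 K/W
R_high-alumina brick = L/(kA) = 0.255/(1.74×1.25) = 0.1172 K/W
R_perlite board = L/(kA) = 0.115/(0.0638×1.25) = 1.442 K/W
R_outer film = 1/(h_o·A) = 1/(12×1.25) = 0.06667 K/W
R_total = 1.662 K/W
Q = ΔT / R_total = 971 / 1.662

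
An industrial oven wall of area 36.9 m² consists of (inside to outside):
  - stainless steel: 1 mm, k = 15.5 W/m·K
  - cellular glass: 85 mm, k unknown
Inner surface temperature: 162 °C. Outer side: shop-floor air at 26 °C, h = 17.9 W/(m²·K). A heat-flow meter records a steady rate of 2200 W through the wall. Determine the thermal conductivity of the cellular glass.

Using the resistance-network approach (series):
R_stainless steel = L/(kA) = 0.001/(15.5×36.9) = 1.748×10^-6 K/W
R_outer film = 1/(h_o·A) = 1/(17.9×36.9) = 0.001514 K/W
Sum of known resistances R_other = 0.001516 K/W
Total R = ΔT/Q = 136/2200 = 0.06182 K/W
R_cellular glass = R_total − R_other = 0.0603 K/W
k = L/(R·A) = 0.085/(0.0603×36.9)

k ≈ 0.0382 W/(m·K)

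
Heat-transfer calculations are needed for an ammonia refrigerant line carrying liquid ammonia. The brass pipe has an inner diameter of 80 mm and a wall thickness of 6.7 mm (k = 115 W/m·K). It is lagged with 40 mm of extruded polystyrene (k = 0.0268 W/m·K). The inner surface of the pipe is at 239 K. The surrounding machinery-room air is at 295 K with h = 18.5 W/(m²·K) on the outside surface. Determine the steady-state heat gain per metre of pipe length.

Treating each annulus and film as a series resistance:
R_brass pipe wall = ln(46.7/40)/(2π×115×1) = 2.143×10^-4 K/W
R_extruded polystyrene = ln(86.7/46.7)/(2π×0.0268×1) = 3.674 K/W
R_outer film = 1/(h_o·2πr_oL) = 1/(18.5×2π×0.0867×1) = 0.09923 K/W
R_total = 3.774 K/W
Q = ΔT/R_total = 56/3.774

q′ ≈ 14.8 W/m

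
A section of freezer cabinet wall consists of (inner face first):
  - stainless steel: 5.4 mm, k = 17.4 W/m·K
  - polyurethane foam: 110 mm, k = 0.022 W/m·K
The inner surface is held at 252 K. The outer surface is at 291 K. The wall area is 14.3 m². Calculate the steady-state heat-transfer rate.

Q ≈ 112 W

Series thermal resistances:
R_stainless steel = L/(kA) = 0.0054/(17.4×14.3) = 2.17×10^-5 K/W
R_polyurethane foam = L/(kA) = 0.11/(0.022×14.3) = 0.3497 K/W
R_total = 0.3497 K/W
Q = ΔT / R_total = 39 / 0.3497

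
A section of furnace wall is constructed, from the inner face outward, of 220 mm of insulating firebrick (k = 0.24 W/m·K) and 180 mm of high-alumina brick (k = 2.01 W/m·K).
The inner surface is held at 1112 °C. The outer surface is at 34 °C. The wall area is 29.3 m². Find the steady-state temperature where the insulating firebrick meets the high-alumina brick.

Using the resistance-network approach (series):
R_insulating firebrick = L/(kA) = 0.22/(0.24×29.3) = 0.03129 K/W
R_high-alumina brick = L/(kA) = 0.18/(2.01×29.3) = 0.003056 K/W
R_total = 0.03434 K/W;  Q = ΔT/R_total = 1078/0.03434 = 31390 W
T_interface = T_inner − Q·ΣR(inner→interface) = 1112 − 31400×0.03129

T ≈ 130 °C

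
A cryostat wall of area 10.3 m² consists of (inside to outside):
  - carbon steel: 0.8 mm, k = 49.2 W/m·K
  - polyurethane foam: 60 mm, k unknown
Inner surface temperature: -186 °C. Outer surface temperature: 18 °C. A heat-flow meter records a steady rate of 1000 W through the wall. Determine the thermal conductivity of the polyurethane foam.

Treating each layer as a thermal resistance in series:
R_carbon steel = L/(kA) = 0.0008/(49.2×10.3) = 1.579×10^-6 K/W
Sum of known resistances R_other = 1.579×10^-6 K/W
Total R = ΔT/Q = 204/1000 = 0.204 K/W
R_polyurethane foam = R_total − R_other = 0.204 K/W
k = L/(R·A) = 0.06/(0.204×10.3)

k ≈ 0.0286 W/(m·K)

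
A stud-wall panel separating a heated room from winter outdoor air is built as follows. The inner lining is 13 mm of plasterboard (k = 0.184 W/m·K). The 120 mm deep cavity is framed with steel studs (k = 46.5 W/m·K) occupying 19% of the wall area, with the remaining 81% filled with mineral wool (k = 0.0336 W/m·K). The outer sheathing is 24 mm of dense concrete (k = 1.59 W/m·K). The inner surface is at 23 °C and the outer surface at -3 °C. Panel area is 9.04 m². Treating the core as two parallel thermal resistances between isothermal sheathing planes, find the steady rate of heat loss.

Sheathing layers in series; stud and cavity paths in parallel between them.
R_inner = 0.013/(0.184×9.04) = 0.007816 K/W
R_stud  = 0.12/(46.5×0.19×9.04) = 0.001502 K/W
R_cav   = 0.12/(0.0336×0.81×9.04) = 0.4877 K/W
1/R_core = 1/R_stud + 1/R_cav → R_core = 0.001498 K/W
R_outer = 0.024/(1.59×9.04) = 0.00167 K/W
R_total = 0.01098 K/W
Q = ΔT/R_total = 26/0.01098

Q ≈ 2370 W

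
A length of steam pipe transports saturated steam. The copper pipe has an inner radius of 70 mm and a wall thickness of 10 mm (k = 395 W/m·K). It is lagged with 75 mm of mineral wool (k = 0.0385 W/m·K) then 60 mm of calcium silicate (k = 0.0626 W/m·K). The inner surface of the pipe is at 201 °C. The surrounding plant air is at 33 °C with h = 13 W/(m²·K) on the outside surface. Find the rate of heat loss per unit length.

q′ ≈ 46.4 W/m

For a radial system each layer contributes R = ln(r_out/r_in)/(2πkL); films add R = 1/(hA).
R_copper pipe wall = ln(80/70)/(2π×395×1) = 5.38×10^-5 K/W
R_mineral wool = ln(155/80)/(2π×0.0385×1) = 2.734 K/W
R_calcium silicate = ln(215/155)/(2π×0.0626×1) = 0.8319 K/W
R_outer film = 1/(h_o·2πr_oL) = 1/(13×2π×0.215×1) = 0.05694 K/W
R_total = 3.623 K/W
Q = ΔT/R_total = 168/3.623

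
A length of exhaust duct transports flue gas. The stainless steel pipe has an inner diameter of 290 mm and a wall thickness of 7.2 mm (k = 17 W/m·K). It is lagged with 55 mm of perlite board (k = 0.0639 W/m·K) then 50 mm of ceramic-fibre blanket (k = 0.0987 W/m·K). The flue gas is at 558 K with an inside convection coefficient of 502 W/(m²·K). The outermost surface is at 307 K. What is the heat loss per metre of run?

Radial resistances (cylindrical: R_cond = ln(r_o/r_i)/(2πkL), R_conv = 1/(h·2πrL)):
R_inner film = 1/(h_i·2πr₁L) = 1/(502×2π×0.145×1) = 0.002186 K/W
R_stainless steel pipe wall = ln(152.2/145)/(2π×17×1) = 4.537×10^-4 K/W
R_perlite board = ln(207.2/152.2)/(2π×0.0639×1) = 0.7683 K/W
R_ceramic-fibre blanket = ln(257.2/207.2)/(2π×0.0987×1) = 0.3486 K/W
R_total = 1.12 K/W
Q = ΔT/R_total = 251/1.12

q′ ≈ 224 W/m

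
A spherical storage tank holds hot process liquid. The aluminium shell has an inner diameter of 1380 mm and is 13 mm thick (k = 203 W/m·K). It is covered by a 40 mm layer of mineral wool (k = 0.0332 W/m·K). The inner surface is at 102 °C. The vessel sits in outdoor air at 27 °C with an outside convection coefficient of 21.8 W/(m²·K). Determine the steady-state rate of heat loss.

Q ≈ 394 W

Radial (spherical) resistances in series:
R_aluminium shell = (1/0.69 − 1/0.703)/(4π×203) = 1.051×10^-5 K/W
R_mineral wool = (1/0.703 − 1/0.743)/(4π×0.0332) = 0.1836 K/W
R_outer film = 1/(h·4πr_o²) = 1/(21.8×4π×0.743²) = 0.006612 K/W
R_total = 0.1902 K/W
Q = ΔT/R_total = 75/0.1902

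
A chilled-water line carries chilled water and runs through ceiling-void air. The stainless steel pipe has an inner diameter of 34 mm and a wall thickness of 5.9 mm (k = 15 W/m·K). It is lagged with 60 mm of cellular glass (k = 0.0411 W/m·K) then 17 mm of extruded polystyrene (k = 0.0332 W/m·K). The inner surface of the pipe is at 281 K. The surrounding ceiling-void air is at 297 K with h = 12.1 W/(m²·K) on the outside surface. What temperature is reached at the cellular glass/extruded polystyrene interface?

T ≈ 294 K

Cylindrical conduction, so R = ln(r₂/r₁)/(2πkL) per layer, in series:
R_stainless steel pipe wall = ln(22.9/17)/(2π×15×1) = 0.003161 K/W
R_cellular glass = ln(82.9/22.9)/(2π×0.0411×1) = 4.982 K/W
R_extruded polystyrene = ln(99.9/82.9)/(2π×0.0332×1) = 0.8942 K/W
R_outer film = 1/(h_o·2πr_oL) = 1/(12.1×2π×0.0999×1) = 0.1317 K/W
R_total = 6.011 K/W
Q = ΔT/R_total = 16/6.011
Q = 2.66 W/m
T_interface = T_inner + Q·ΣR(inner→interface) = 281 + 2.66×4.985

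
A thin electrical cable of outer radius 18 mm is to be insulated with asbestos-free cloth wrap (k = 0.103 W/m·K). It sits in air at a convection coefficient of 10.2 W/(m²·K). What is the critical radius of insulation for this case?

For a cylinder r_cr = k/h = 0.103/10.2
r_cr = 10.1 mm; since the bare radius (18 mm) is above r_cr, any added insulation will reduce heat loss.

r_cr ≈ 10.1 mm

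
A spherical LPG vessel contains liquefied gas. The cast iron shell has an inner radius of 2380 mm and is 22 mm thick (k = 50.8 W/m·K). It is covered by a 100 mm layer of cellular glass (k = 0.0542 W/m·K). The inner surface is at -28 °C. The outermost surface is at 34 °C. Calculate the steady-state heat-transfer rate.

Q ≈ 2540 W

Each spherical layer contributes R = (1/r_i − 1/r_o)/(4πk):
R_cast iron shell = (1/2.38 − 1/2.402)/(4π×50.8) = 6.028×10^-6 K/W
R_cellular glass = (1/2.402 − 1/2.502)/(4π×0.0542) = 0.02443 K/W
R_total = 0.02444 K/W
Q = ΔT/R_total = 62/0.02444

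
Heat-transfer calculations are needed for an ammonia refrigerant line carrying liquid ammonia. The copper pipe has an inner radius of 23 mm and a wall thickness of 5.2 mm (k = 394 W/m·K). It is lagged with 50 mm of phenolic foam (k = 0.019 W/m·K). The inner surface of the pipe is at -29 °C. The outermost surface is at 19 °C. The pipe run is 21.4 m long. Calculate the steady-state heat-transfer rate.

Treating each annulus and film as a series resistance:
R_copper pipe wall = ln(28.2/23)/(2π×394×21.4) = 3.847×10^-6 K/W
R_phenolic foam = ln(78.2/28.2)/(2π×0.019×21.4) = 0.3992 K/W
R_total = 0.3992 K/W
Q = ΔT/R_total = 48/0.3992

Q ≈ 120 W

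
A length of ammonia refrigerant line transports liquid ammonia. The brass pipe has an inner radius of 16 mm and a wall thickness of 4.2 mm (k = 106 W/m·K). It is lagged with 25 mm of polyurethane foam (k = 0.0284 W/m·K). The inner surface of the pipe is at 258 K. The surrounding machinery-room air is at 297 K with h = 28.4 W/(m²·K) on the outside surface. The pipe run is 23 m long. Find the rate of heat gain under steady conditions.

Q ≈ 193 W

Cylindrical conduction, so R = ln(r₂/r₁)/(2πkL) per layer, in series:
R_brass pipe wall = ln(20.2/16)/(2π×106×23) = 1.522×10^-5 K/W
R_polyurethane foam = ln(45.2/20.2)/(2π×0.0284×23) = 0.1962 K/W
R_outer film = 1/(h_o·2πr_oL) = 1/(28.4×2π×0.0452×23) = 0.005391 K/W
R_total = 0.2016 K/W
Q = ΔT/R_total = 39/0.2016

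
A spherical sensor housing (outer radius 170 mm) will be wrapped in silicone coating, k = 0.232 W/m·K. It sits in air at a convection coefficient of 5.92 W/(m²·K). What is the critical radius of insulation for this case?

For a sphere r_cr = 2k/h = 2×0.232/5.92
r_cr = 78.4 mm; since the bare radius (170 mm) is above r_cr, any added insulation will reduce heat loss.

r_cr ≈ 78.4 mm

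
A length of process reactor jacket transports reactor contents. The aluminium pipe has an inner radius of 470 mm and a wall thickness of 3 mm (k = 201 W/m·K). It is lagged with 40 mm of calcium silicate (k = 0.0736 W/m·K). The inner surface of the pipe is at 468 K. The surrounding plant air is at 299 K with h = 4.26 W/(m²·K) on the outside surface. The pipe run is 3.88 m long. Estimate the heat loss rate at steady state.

Q ≈ 2640 W

Cylindrical conduction, so R = ln(r₂/r₁)/(2πkL) per layer, in series:
R_aluminium pipe wall = ln(473/470)/(2π×201×3.88) = 1.298×10^-6 K/W
R_calcium silicate = ln(513/473)/(2π×0.0736×3.88) = 0.04524 K/W
R_outer film = 1/(h_o·2πr_oL) = 1/(4.26×2π×0.513×3.88) = 0.01877 K/W
R_total = 0.06402 K/W
Q = ΔT/R_total = 169/0.06402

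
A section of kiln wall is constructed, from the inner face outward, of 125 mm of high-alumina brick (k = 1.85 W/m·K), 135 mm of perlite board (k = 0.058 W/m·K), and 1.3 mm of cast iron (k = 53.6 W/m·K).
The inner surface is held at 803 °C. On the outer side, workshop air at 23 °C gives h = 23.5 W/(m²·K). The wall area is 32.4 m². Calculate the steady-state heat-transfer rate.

Q ≈ 10400 W

Series thermal resistances:
R_high-alumina brick = L/(kA) = 0.125/(1.85×32.4) = 0.002085 K/W
R_perlite board = L/(kA) = 0.135/(0.058×32.4) = 0.07184 K/W
R_cast iron = L/(kA) = 0.0013/(53.6×32.4) = 7.486×10^-7 K/W
R_outer film = 1/(h_o·A) = 1/(23.5×32.4) = 0.001313 K/W
R_total = 0.07524 K/W
Q = ΔT / R_total = 780 / 0.07524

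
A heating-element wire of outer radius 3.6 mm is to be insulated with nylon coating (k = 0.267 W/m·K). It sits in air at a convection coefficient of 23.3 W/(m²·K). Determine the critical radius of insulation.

r_cr ≈ 11.5 mm

For a cylinder r_cr = k/h = 0.267/23.3
r_cr = 11.5 mm; since the bare radius (3.6 mm) is below r_cr, adding a thin layer of insulation will *increase* heat loss.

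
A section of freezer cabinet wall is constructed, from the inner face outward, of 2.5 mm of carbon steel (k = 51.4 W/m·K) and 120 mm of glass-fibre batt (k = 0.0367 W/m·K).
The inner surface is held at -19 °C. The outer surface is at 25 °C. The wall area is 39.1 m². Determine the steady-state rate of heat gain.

Q ≈ 526 W

Series thermal resistances:
R_carbon steel = L/(kA) = 0.0025/(51.4×39.1) = 1.244×10^-6 K/W
R_glass-fibre batt = L/(kA) = 0.12/(0.0367×39.1) = 0.08363 K/W
R_total = 0.08363 K/W
Q = ΔT / R_total = 44 / 0.08363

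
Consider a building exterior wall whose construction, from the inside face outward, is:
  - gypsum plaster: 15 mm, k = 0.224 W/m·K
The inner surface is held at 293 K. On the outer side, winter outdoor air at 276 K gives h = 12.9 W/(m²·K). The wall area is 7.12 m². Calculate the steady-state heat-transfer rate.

Q ≈ 838 W

Using the resistance-network approach (series):
R_gypsum plaster = L/(kA) = 0.015/(0.224×7.12) = 0.009405 K/W
R_outer film = 1/(h_o·A) = 1/(12.9×7.12) = 0.01089 K/W
R_total = 0.02029 K/W
Q = ΔT / R_total = 17 / 0.02029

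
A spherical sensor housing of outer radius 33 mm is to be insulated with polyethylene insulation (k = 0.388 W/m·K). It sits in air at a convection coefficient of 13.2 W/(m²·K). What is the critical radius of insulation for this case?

For a sphere r_cr = 2k/h = 2×0.388/13.2
r_cr = 58.8 mm; since the bare radius (33 mm) is below r_cr, adding a thin layer of insulation will *increase* heat loss.

r_cr ≈ 58.8 mm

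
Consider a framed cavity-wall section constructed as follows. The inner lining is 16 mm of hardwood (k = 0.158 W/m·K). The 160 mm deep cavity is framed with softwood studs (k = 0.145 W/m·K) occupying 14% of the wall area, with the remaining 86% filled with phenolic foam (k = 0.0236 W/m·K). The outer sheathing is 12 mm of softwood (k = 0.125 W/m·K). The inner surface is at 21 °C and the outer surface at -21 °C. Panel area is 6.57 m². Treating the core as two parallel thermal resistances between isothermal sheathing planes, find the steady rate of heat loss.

Sheathing layers in series; stud and cavity paths in parallel between them.
R_inner = 0.016/(0.158×6.57) = 0.01541 K/W
R_stud  = 0.16/(0.145×0.14×6.57) = 1.2 K/W
R_cav   = 0.16/(0.0236×0.86×6.57) = 1.2 K/W
1/R_core = 1/R_stud + 1/R_cav → R_core = 0.5999 K/W
R_outer = 0.012/(0.125×6.57) = 0.01461 K/W
R_total = 0.6299 K/W
Q = ΔT/R_total = 42/0.6299

Q ≈ 66.7 W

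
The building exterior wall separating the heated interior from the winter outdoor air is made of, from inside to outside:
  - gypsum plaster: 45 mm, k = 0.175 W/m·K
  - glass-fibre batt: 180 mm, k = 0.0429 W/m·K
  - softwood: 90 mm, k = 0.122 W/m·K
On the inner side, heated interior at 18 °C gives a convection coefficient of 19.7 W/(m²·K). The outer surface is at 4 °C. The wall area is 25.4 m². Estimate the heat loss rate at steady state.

Q ≈ 67.8 W

Thermal resistances in series:
R_inner film = 1/(h_i·A) = 1/(19.7×25.4) = 0.001998 K/W
R_gypsum plaster = L/(kA) = 0.045/(0.175×25.4) = 0.01012 K/W
R_glass-fibre batt = L/(kA) = 0.18/(0.0429×25.4) = 0.1652 K/W
R_softwood = L/(kA) = 0.09/(0.122×25.4) = 0.02904 K/W
R_total = 0.2064 K/W
Q = ΔT / R_total = 14 / 0.2064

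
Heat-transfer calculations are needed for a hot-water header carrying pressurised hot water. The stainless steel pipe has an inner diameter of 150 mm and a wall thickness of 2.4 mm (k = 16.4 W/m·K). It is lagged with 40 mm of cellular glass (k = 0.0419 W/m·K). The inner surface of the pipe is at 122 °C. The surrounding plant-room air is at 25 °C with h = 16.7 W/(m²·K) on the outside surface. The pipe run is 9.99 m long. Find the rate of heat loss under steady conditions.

Q ≈ 582 W

Radial resistances (cylindrical: R_cond = ln(r_o/r_i)/(2πkL), R_conv = 1/(h·2πrL)):
R_stainless steel pipe wall = ln(77.4/75)/(2π×16.4×9.99) = 3.06×10^-5 K/W
R_cellular glass = ln(117.4/77.4)/(2π×0.0419×9.99) = 0.1584 K/W
R_outer film = 1/(h_o·2πr_oL) = 1/(16.7×2π×0.1174×9.99) = 0.008126 K/W
R_total = 0.1666 K/W
Q = ΔT/R_total = 97/0.1666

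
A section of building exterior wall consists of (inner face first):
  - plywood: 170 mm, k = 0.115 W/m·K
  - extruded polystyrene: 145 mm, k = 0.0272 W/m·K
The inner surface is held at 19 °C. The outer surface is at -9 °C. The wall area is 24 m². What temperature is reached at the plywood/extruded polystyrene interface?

T ≈ 12.9 °C

Treating each layer as a thermal resistance in series:
R_plywood = L/(kA) = 0.17/(0.115×24) = 0.06159 K/W
R_extruded polystyrene = L/(kA) = 0.145/(0.0272×24) = 0.2221 K/W
R_total = 0.2837 K/W;  Q = ΔT/R_total = 28/0.2837 = 98.69 W
T_interface = T_inner − Q·ΣR(inner→interface) = 19 − 98.7×0.06159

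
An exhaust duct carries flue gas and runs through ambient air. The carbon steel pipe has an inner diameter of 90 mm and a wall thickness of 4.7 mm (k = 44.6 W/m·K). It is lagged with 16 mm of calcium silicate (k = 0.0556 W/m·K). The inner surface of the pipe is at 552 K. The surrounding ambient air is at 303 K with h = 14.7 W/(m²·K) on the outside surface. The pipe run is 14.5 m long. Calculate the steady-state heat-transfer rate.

Q ≈ 3750 W

Per-layer cylindrical resistances, series-summed:
R_carbon steel pipe wall = ln(49.7/45)/(2π×44.6×14.5) = 2.445×10^-5 K/W
R_calcium silicate = ln(65.7/49.7)/(2π×0.0556×14.5) = 0.0551 K/W
R_outer film = 1/(h_o·2πr_oL) = 1/(14.7×2π×0.0657×14.5) = 0.01136 K/W
R_total = 0.06649 K/W
Q = ΔT/R_total = 249/0.06649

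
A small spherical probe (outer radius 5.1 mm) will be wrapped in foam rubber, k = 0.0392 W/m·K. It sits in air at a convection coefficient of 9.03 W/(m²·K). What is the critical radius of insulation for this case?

For a sphere r_cr = 2k/h = 2×0.0392/9.03
r_cr = 8.68 mm; since the bare radius (5.1 mm) is below r_cr, adding a thin layer of insulation will *increase* heat loss.

r_cr ≈ 8.68 mm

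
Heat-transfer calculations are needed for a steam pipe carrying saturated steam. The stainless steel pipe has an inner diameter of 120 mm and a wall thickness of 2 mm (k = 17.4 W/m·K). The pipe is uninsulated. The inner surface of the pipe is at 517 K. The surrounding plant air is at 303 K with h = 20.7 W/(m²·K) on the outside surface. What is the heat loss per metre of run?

q′ ≈ 1720 W/m

Per-layer cylindrical resistances, series-summed:
R_stainless steel pipe wall = ln(62/60)/(2π×17.4×1) = 2.999×10^-4 K/W
R_outer film = 1/(h_o·2πr_oL) = 1/(20.7×2π×0.062×1) = 0.124 K/W
R_total = 0.1243 K/W
Q = ΔT/R_total = 214/0.1243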